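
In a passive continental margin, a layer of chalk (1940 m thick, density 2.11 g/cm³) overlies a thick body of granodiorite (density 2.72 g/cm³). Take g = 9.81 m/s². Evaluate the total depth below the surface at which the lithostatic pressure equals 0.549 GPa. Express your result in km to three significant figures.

Pressure at base of upper layers: 2110×9.81×1940 = 4.016×10^7 Pa = 0.04016 GPa
Remaining pressure to be supplied by granodiorite: 5.490×10^8 − 4.016×10^7 = 5.088×10^8 Pa
Additional depth in granodiorite = 5.088×10^8 Pa / (2720 kg/m³ × 9.81 m/s²) = 19070 m
Total depth = 1940 m + 19070 m = 21010 m
= 21.010 km

21.0 km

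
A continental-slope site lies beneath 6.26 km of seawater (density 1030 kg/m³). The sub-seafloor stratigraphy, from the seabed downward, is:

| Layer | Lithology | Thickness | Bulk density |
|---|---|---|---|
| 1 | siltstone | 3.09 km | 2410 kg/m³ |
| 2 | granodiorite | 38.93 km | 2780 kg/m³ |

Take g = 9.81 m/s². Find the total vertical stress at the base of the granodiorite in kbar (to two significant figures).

seawater: 1030 kg/m³ × 9.81 m/s² × 6260 m = 6.325×10^7 Pa = 0.6325 kbar
siltstone: 2410 kg/m³ × 9.81 m/s² × 3090 m = 7.305×10^7 Pa = 0.7305 kbar
granodiorite: 2780 kg/m³ × 9.81 m/s² × 38930 m = 1.062×10^9 Pa = 10.62 kbar
Total = 0.6325 + 0.7305 + 10.62 = 11.980 kbar

12 kbar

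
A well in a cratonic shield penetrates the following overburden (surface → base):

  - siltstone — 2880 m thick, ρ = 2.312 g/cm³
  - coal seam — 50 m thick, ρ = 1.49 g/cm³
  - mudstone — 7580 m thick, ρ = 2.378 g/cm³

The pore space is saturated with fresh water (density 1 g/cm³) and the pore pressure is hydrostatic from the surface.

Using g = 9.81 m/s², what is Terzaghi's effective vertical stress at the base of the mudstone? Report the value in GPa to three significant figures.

0.140 GPa

Overburden (lithostatic) stress σ_v:
siltstone: 2312 kg/m³ × 9.81 m/s² × 2880 m = 6.532×10^7 Pa = 65.32 MPa
coal seam: 1490 kg/m³ × 9.81 m/s² × 50 m = 7.308×10^5 Pa = 0.7308 MPa
mudstone: 2378 kg/m³ × 9.81 m/s² × 7580 m = 1.768×10^8 Pa = 176.8 MPa
Total = 65.32 + 0.7308 + 176.8 = 242.88 MPa
Pore pressure P_p = 1000 kg/m³ × 9.81 m/s² × 10510 m = 1.031×10^8 Pa = 103.1 MPa
Effective stress σ' = σ_v − P_p = 242.9 − 103.1 = 139.78 MPa = 0.13978 GPa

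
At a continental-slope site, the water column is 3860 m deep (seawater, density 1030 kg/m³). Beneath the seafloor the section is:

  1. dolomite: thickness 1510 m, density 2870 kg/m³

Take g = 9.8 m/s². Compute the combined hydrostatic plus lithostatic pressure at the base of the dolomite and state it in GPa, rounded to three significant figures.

0.0814 GPa

seawater: 1030 kg/m³ × 9.8 m/s² × 3860 m = 3.896×10^7 Pa = 0.03896 GPa
dolomite: 2870 kg/m³ × 9.8 m/s² × 1510 m = 4.247×10^7 Pa = 0.04247 GPa
Total = 0.03896 + 0.04247 = 0.081433 GPa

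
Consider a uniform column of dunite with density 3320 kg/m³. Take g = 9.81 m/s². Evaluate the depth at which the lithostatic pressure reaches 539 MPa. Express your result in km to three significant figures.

h = P/(ρg) = 539 MPa / (3320 kg/m³ × 9.81 m/s²) = 5.390×10^8 Pa / 32569 Pa/m = 16549 m
= 16.549 km

16.5 km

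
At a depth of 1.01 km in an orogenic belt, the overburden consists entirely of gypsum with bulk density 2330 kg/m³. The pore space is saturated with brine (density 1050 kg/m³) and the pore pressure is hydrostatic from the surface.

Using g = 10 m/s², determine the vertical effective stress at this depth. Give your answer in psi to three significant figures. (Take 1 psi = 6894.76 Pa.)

Overburden (lithostatic) stress σ_v:
gypsum: 2330 kg/m³ × 10 m/s² × 1010 m = 2.353×10^7 Pa = 23.53 MPa
Pore pressure P_p = 1050 kg/m³ × 10 m/s² × 1010 m = 1.060×10^7 Pa = 10.61 MPa
Effective stress σ' = σ_v − P_p = 23.53 − 10.61 = 12.928 MPa = 1875.0 psi

1880 psi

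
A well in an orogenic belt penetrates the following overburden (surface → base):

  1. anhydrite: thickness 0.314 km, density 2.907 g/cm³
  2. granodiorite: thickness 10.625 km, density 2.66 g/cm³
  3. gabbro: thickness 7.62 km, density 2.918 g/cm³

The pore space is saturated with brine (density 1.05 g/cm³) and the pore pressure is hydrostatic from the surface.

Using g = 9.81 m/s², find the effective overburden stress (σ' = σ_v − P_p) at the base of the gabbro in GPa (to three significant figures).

0.313 GPa

Overburden (lithostatic) stress σ_v:
anhydrite: 2907 kg/m³ × 9.81 m/s² × 314 m = 8.955×10^6 Pa = 8.955 MPa
granodiorite: 2660 kg/m³ × 9.81 m/s² × 10625 m = 2.773×10^8 Pa = 277.3 MPa
gabbro: 2918 kg/m³ × 9.81 m/s² × 7620 m = 2.181×10^8 Pa = 218.1 MPa
Total = 8.955 + 277.3 + 218.1 = 504.34 MPa
Pore pressure P_p = 1050 kg/m³ × 9.81 m/s² × 18559 m = 1.912×10^8 Pa = 191.2 MPa
Effective stress σ' = σ_v − P_p = 504.3 − 191.2 = 313.17 MPa = 0.31317 GPa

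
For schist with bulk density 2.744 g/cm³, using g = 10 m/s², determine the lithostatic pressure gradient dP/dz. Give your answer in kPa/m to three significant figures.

27.4 kPa/m

dP/dz = ρg = 2744 kg/m³ × 10 m/s² = 27440 Pa/m
= 27440 Pa/m × (1 kPa/m / 1000.0 Pa/m) = 27.440 kPa/m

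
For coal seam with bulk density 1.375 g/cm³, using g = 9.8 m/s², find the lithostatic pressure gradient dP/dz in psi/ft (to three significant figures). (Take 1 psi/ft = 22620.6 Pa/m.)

dP/dz = ρg = 1375 kg/m³ × 9.8 m/s² = 13475 Pa/m
= 13475 Pa/m × (1 psi/ft / 22621 Pa/m) = 0.59570 psi/ft

0.596 psi/ft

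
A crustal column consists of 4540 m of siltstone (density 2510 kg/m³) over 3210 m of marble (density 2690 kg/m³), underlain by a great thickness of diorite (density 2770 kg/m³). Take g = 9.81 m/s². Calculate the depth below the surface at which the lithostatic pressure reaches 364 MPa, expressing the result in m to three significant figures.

13900 m

Pressure at base of upper layers: 2510×9.81×4540 + 2690×9.81×3210 = 1.965×10^8 Pa = 196.5 MPa
Remaining pressure to be supplied by diorite: 3.640×10^8 − 1.965×10^8 = 1.675×10^8 Pa
Additional depth in diorite = 1.675×10^8 Pa / (2770 kg/m³ × 9.81 m/s²) = 6164.1 m
Total depth = 7750 m + 6164.1 m = 13914 m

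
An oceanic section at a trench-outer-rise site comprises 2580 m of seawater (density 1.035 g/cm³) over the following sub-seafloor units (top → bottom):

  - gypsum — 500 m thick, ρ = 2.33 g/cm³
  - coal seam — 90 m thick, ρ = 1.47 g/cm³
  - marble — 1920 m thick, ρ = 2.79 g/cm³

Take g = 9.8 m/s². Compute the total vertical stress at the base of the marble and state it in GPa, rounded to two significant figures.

seawater: 1035 kg/m³ × 9.8 m/s² × 2580 m = 2.617×10^7 Pa = 0.02617 GPa
gypsum: 2330 kg/m³ × 9.8 m/s² × 500 m = 1.142×10^7 Pa = 0.01142 GPa
coal seam: 1470 kg/m³ × 9.8 m/s² × 90 m = 1.297×10^6 Pa = 1.297×10^-3 GPa
marble: 2790 kg/m³ × 9.8 m/s² × 1920 m = 5.250×10^7 Pa = 0.05250 GPa
Total = 0.02617 + 0.01142 + 1.297×10^-3 + 0.05250 = 0.091379 GPa

0.091 GPa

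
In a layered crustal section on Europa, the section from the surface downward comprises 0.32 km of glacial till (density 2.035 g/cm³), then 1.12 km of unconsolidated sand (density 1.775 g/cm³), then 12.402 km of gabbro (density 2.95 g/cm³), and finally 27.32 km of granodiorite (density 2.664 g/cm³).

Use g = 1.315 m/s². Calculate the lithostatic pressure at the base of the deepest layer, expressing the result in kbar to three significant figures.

1.47 kbar

glacial till: 2035 kg/m³ × 1.315 m/s² × 320 m = 8.563×10^5 Pa = 8.563×10^-3 kbar
unconsolidated sand: 1775 kg/m³ × 1.315 m/s² × 1120 m = 2.614×10^6 Pa = 0.02614 kbar
gabbro: 2950 kg/m³ × 1.315 m/s² × 12402 m = 4.811×10^7 Pa = 0.4811 kbar
granodiorite: 2664 kg/m³ × 1.315 m/s² × 27320 m = 9.571×10^7 Pa = 0.9571 kbar
Total = 8.563×10^-3 + 0.02614 + 0.4811 + 0.9571 = 1.4729 kbar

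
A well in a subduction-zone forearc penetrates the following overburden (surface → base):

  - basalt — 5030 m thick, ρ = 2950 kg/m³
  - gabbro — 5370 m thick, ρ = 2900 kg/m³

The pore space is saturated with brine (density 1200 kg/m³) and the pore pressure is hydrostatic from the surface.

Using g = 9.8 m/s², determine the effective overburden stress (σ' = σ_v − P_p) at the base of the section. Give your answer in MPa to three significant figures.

176 MPa

Overburden (lithostatic) stress σ_v:
basalt: 2950 kg/m³ × 9.8 m/s² × 5030 m = 1.454×10^8 Pa = 145.4 MPa
gabbro: 2900 kg/m³ × 9.8 m/s² × 5370 m = 1.526×10^8 Pa = 152.6 MPa
Total = 145.4 + 152.6 = 298.03 MPa
Pore pressure P_p = 1200 kg/m³ × 9.8 m/s² × 10400 m = 1.223×10^8 Pa = 122.3 MPa
Effective stress σ' = σ_v − P_p = 298.0 − 122.3 = 175.73 MPa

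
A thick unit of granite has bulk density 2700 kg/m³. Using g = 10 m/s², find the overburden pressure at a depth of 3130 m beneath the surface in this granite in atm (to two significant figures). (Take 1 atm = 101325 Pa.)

830 atm

granite: 2700 kg/m³ × 10 m/s² × 3130 m = 8.451×10^7 Pa = 834.0 atm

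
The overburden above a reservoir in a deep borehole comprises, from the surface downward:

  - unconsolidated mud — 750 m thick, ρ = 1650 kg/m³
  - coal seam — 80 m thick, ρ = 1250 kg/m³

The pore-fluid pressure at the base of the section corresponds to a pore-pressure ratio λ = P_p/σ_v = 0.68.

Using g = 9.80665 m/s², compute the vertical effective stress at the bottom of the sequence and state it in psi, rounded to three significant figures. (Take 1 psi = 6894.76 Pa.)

609 psi

Overburden (lithostatic) stress σ_v:
unconsolidated mud: 1650 kg/m³ × 9.80665 m/s² × 750 m = 1.214×10^7 Pa = 12.14 MPa
coal seam: 1250 kg/m³ × 9.80665 m/s² × 80 m = 9.807×10^5 Pa = 0.9807 MPa
Total = 12.14 + 0.9807 = 13.116 MPa
Pore pressure P_p = λ·σ_v = 0.68 × 13.12 MPa = 8.919 MPa
Effective stress σ' = σ_v − P_p = 13.12 − 8.919 = 4.1972 MPa = 608.76 psi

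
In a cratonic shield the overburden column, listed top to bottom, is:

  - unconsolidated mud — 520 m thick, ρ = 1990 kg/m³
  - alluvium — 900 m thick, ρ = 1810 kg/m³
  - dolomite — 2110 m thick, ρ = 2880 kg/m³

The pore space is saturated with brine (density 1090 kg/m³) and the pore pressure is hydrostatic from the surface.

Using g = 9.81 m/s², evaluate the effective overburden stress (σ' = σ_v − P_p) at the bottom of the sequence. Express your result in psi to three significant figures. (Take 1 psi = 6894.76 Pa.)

6960 psi

Overburden (lithostatic) stress σ_v:
unconsolidated mud: 1990 kg/m³ × 9.81 m/s² × 520 m = 1.015×10^7 Pa = 10.15 MPa
alluvium: 1810 kg/m³ × 9.81 m/s² × 900 m = 1.598×10^7 Pa = 15.98 MPa
dolomite: 2880 kg/m³ × 9.81 m/s² × 2110 m = 5.961×10^7 Pa = 59.61 MPa
Total = 10.15 + 15.98 + 59.61 = 85.745 MPa
Pore pressure P_p = 1090 kg/m³ × 9.81 m/s² × 3530 m = 3.775×10^7 Pa = 37.75 MPa
Effective stress σ' = σ_v − P_p = 85.75 − 37.75 = 47.999 MPa = 6961.7 psi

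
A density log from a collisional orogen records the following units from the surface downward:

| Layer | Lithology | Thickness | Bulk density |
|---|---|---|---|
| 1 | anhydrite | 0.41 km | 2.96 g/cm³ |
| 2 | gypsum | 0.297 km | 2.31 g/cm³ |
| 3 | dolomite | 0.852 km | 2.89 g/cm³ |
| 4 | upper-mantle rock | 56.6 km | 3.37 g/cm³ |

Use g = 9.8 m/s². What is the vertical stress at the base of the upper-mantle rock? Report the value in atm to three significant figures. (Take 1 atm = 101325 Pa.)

18900 atm

anhydrite: 2960 kg/m³ × 9.8 m/s² × 410 m = 1.189×10^7 Pa = 117.4 atm
gypsum: 2310 kg/m³ × 9.8 m/s² × 297 m = 6.723×10^6 Pa = 66.36 atm
dolomite: 2890 kg/m³ × 9.8 m/s² × 852 m = 2.413×10^7 Pa = 238.1 atm
upper-mantle rock: 3370 kg/m³ × 9.8 m/s² × 56600 m = 1.869×10^9 Pa = 18448 atm
Total = 117.4 + 66.36 + 238.1 + 18448 = 18870 atm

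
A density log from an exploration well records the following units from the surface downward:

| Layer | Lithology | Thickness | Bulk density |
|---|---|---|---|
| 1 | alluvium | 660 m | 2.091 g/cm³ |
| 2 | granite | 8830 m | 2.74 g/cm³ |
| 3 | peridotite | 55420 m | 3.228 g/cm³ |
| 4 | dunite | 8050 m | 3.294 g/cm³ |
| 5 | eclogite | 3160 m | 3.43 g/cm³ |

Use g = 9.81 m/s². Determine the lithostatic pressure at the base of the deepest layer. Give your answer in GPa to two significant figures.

2.4 GPa

alluvium: 2091 kg/m³ × 9.81 m/s² × 660 m = 1.354×10^7 Pa = 0.01354 GPa
granite: 2740 kg/m³ × 9.81 m/s² × 8830 m = 2.373×10^8 Pa = 0.2373 GPa
peridotite: 3228 kg/m³ × 9.81 m/s² × 55420 m = 1.755×10^9 Pa = 1.755 GPa
dunite: 3294 kg/m³ × 9.81 m/s² × 8050 m = 2.601×10^8 Pa = 0.2601 GPa
eclogite: 3430 kg/m³ × 9.81 m/s² × 3160 m = 1.063×10^8 Pa = 0.1063 GPa
Total = 0.01354 + 0.2373 + 1.755 + 0.2601 + 0.1063 = 2.3723 GPa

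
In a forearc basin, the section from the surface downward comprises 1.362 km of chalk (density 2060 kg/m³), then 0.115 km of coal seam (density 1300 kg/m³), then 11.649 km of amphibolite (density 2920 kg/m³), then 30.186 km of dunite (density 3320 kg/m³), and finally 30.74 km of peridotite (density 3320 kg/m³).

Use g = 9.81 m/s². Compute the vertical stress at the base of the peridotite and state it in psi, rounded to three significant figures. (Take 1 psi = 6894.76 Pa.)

340000 psi

chalk: 2060 kg/m³ × 9.81 m/s² × 1362 m = 2.752×10^7 Pa = 3992 psi
coal seam: 1300 kg/m³ × 9.81 m/s² × 115 m = 1.467×10^6 Pa = 212.7 psi
amphibolite: 2920 kg/m³ × 9.81 m/s² × 11649 m = 3.337×10^8 Pa = 48397 psi
dunite: 3320 kg/m³ × 9.81 m/s² × 30186 m = 9.831×10^8 Pa = 1.426×10^5 psi
peridotite: 3320 kg/m³ × 9.81 m/s² × 30740 m = 1.001×10^9 Pa = 1.452×10^5 psi
Total = 3992 + 212.7 + 48397 + 1.426×10^5 + 1.452×10^5 = 3.4040×10^5 psi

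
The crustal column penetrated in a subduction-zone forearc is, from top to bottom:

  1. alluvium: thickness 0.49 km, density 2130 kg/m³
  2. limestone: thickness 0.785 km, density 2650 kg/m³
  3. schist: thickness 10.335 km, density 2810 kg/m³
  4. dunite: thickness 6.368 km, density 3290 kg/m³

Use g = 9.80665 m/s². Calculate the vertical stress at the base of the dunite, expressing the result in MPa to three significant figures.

521 MPa

alluvium: 2130 kg/m³ × 9.80665 m/s² × 490 m = 1.024×10^7 Pa = 10.24 MPa
limestone: 2650 kg/m³ × 9.80665 m/s² × 785 m = 2.040×10^7 Pa = 20.40 MPa
schist: 2810 kg/m³ × 9.80665 m/s² × 10335 m = 2.848×10^8 Pa = 284.8 MPa
dunite: 3290 kg/m³ × 9.80665 m/s² × 6368 m = 2.055×10^8 Pa = 205.5 MPa
Total = 10.24 + 20.40 + 284.8 + 205.5 = 520.89 MPa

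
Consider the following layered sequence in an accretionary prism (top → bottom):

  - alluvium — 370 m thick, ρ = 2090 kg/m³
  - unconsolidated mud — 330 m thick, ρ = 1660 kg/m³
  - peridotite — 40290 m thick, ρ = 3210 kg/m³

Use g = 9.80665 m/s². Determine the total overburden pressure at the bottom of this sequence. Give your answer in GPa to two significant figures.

1.3 GPa

alluvium: 2090 kg/m³ × 9.80665 m/s² × 370 m = 7.583×10^6 Pa = 7.583×10^-3 GPa
unconsolidated mud: 1660 kg/m³ × 9.80665 m/s² × 330 m = 5.372×10^6 Pa = 5.372×10^-3 GPa
peridotite: 3210 kg/m³ × 9.80665 m/s² × 40290 m = 1.268×10^9 Pa = 1.268 GPa
Total = 7.583×10^-3 + 5.372×10^-3 + 1.268 = 1.2813 GPa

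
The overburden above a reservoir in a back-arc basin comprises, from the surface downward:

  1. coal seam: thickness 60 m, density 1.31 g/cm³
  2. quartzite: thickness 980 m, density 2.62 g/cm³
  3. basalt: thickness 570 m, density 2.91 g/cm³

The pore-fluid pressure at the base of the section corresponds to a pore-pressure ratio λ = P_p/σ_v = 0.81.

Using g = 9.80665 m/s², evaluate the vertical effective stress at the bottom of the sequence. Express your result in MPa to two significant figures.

8.0 MPa

Overburden (lithostatic) stress σ_v:
coal seam: 1310 kg/m³ × 9.80665 m/s² × 60 m = 7.708×10^5 Pa = 0.7708 MPa
quartzite: 2620 kg/m³ × 9.80665 m/s² × 980 m = 2.518×10^7 Pa = 25.18 MPa
basalt: 2910 kg/m³ × 9.80665 m/s² × 570 m = 1.627×10^7 Pa = 16.27 MPa
Total = 0.7708 + 25.18 + 16.27 = 42.217 MPa
Pore pressure P_p = λ·σ_v = 0.81 × 42.22 MPa = 34.20 MPa
Effective stress σ' = σ_v − P_p = 42.22 − 34.20 = 8.0212 MPa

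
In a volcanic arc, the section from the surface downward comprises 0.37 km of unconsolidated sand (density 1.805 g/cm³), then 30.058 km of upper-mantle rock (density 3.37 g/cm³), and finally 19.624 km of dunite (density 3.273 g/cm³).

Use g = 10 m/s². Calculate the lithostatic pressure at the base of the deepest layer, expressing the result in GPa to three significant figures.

unconsolidated sand: 1805 kg/m³ × 10 m/s² × 370 m = 6.678×10^6 Pa = 6.679×10^-3 GPa
upper-mantle rock: 3370 kg/m³ × 10 m/s² × 30058 m = 1.013×10^9 Pa = 1.013 GPa
dunite: 3273 kg/m³ × 10 m/s² × 19624 m = 6.423×10^8 Pa = 0.6423 GPa
Total = 6.679×10^-3 + 1.013 + 0.6423 = 1.6619 GPa

1.66 GPa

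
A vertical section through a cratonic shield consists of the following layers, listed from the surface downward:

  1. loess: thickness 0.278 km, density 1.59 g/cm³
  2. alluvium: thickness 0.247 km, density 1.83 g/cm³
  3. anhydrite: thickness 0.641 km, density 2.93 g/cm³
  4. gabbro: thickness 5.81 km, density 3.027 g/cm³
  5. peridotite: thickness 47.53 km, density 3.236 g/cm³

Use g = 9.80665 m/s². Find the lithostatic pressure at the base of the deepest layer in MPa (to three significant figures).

1710 MPa

loess: 1590 kg/m³ × 9.80665 m/s² × 278 m = 4.335×10^6 Pa = 4.335 MPa
alluvium: 1830 kg/m³ × 9.80665 m/s² × 247 m = 4.433×10^6 Pa = 4.433 MPa
anhydrite: 2930 kg/m³ × 9.80665 m/s² × 641 m = 1.842×10^7 Pa = 18.42 MPa
gabbro: 3027 kg/m³ × 9.80665 m/s² × 5810 m = 1.725×10^8 Pa = 172.5 MPa
peridotite: 3236 kg/m³ × 9.80665 m/s² × 47530 m = 1.508×10^9 Pa = 1508 MPa
Total = 4.335 + 4.433 + 18.42 + 172.5 + 1508 = 1708.0 MPa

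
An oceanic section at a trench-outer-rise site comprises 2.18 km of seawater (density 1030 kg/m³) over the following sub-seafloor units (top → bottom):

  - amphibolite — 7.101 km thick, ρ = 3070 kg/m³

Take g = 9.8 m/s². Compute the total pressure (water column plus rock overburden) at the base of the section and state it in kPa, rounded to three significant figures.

236000 kPa

seawater: 1030 kg/m³ × 9.8 m/s² × 2180 m = 2.200×10^7 Pa = 22005 kPa
amphibolite: 3070 kg/m³ × 9.8 m/s² × 7101 m = 2.136×10^8 Pa = 2.136×10^5 kPa
Total = 22005 + 2.136×10^5 = 2.3565×10^5 kPa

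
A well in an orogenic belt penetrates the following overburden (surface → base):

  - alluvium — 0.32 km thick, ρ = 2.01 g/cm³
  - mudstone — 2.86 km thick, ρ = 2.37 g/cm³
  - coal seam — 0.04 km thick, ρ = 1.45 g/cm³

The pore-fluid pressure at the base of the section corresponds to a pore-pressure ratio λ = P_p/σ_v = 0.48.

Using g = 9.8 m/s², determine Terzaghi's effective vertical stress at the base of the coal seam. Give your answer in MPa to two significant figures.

38 MPa

Overburden (lithostatic) stress σ_v:
alluvium: 2010 kg/m³ × 9.8 m/s² × 320 m = 6.303×10^6 Pa = 6.303 MPa
mudstone: 2370 kg/m³ × 9.8 m/s² × 2860 m = 6.643×10^7 Pa = 66.43 MPa
coal seam: 1450 kg/m³ × 9.8 m/s² × 40 m = 5.684×10^5 Pa = 0.5684 MPa
Total = 6.303 + 66.43 + 0.5684 = 73.298 MPa
Pore pressure P_p = λ·σ_v = 0.48 × 73.30 MPa = 35.18 MPa
Effective stress σ' = σ_v − P_p = 73.30 − 35.18 = 38.115 MPa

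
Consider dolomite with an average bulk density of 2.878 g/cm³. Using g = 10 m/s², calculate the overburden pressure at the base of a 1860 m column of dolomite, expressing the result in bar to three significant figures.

dolomite: 2878 kg/m³ × 10 m/s² × 1860 m = 5.353×10^7 Pa = 535.3 bar

535 bar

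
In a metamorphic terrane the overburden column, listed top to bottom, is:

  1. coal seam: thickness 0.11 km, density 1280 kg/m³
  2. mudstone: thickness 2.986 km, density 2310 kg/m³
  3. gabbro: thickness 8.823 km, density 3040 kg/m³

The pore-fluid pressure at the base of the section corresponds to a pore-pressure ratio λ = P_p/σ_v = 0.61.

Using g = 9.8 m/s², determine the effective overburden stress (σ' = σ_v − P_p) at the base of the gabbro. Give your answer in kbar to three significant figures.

1.29 kbar

Overburden (lithostatic) stress σ_v:
coal seam: 1280 kg/m³ × 9.8 m/s² × 110 m = 1.380×10^6 Pa = 1.380 MPa
mudstone: 2310 kg/m³ × 9.8 m/s² × 2986 m = 6.760×10^7 Pa = 67.60 MPa
gabbro: 3040 kg/m³ × 9.8 m/s² × 8823 m = 2.629×10^8 Pa = 262.9 MPa
Total = 1.380 + 67.60 + 262.9 = 331.83 MPa
Pore pressure P_p = λ·σ_v = 0.61 × 331.8 MPa = 202.4 MPa
Effective stress σ' = σ_v − P_p = 331.8 − 202.4 = 129.41 MPa = 1.2941 kbar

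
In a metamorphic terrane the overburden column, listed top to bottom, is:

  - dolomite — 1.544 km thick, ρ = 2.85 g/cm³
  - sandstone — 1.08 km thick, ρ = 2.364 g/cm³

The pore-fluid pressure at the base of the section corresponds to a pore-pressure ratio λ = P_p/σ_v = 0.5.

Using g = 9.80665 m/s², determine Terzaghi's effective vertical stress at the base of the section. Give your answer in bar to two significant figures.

Overburden (lithostatic) stress σ_v:
dolomite: 2850 kg/m³ × 9.80665 m/s² × 1544 m = 4.315×10^7 Pa = 43.15 MPa
sandstone: 2364 kg/m³ × 9.80665 m/s² × 1080 m = 2.504×10^7 Pa = 25.04 MPa
Total = 43.15 + 25.04 = 68.191 MPa
Pore pressure P_p = λ·σ_v = 0.5 × 68.19 MPa = 34.10 MPa
Effective stress σ' = σ_v − P_p = 68.19 − 34.10 = 34.095 MPa = 340.95 bar

340 bar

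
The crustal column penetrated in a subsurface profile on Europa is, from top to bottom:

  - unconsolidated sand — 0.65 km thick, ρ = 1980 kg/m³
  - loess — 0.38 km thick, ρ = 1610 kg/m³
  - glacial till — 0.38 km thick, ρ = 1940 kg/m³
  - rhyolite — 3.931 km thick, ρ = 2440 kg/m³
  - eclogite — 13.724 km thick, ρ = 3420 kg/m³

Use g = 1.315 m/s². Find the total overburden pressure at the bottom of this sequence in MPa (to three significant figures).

77.8 MPa

unconsolidated sand: 1980 kg/m³ × 1.315 m/s² × 650 m = 1.692×10^6 Pa = 1.692 MPa
loess: 1610 kg/m³ × 1.315 m/s² × 380 m = 8.045×10^5 Pa = 0.8045 MPa
glacial till: 1940 kg/m³ × 1.315 m/s² × 380 m = 9.694×10^5 Pa = 0.9694 MPa
rhyolite: 2440 kg/m³ × 1.315 m/s² × 3931 m = 1.261×10^7 Pa = 12.61 MPa
eclogite: 3420 kg/m³ × 1.315 m/s² × 13724 m = 6.172×10^7 Pa = 61.72 MPa
Total = 1.692 + 0.8045 + 0.9694 + 12.61 + 61.72 = 77.800 MPa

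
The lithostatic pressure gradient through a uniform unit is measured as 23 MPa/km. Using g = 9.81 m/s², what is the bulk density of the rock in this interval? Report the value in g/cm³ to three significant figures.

2.34 g/cm³

ρ = (dP/dz)/g = 23 MPa/km / 9.81 m/s² = 23000 Pa/m / 9.81 m/s² = 2344.5 kg/m³
= 2.345 g/cm³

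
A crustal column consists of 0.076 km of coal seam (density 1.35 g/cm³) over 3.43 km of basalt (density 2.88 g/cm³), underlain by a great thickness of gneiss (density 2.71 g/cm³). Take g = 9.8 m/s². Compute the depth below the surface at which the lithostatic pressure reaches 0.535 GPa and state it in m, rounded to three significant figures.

20000 m

Pressure at base of upper layers: 1350×9.8×76 + 2880×9.8×3430 = 9.781×10^7 Pa = 0.09781 GPa
Remaining pressure to be supplied by gneiss: 5.350×10^8 − 9.781×10^7 = 4.372×10^8 Pa
Additional depth in gneiss = 4.372×10^8 Pa / (2710 kg/m³ × 9.8 m/s²) = 16462 m
Total depth = 3506 m + 16462 m = 19968 m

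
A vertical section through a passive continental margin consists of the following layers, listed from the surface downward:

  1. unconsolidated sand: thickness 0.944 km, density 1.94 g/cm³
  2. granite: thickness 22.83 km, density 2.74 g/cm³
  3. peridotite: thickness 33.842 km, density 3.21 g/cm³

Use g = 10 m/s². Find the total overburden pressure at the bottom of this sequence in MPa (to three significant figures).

1730 MPa

unconsolidated sand: 1940 kg/m³ × 10 m/s² × 944 m = 1.831×10^7 Pa = 18.31 MPa
granite: 2740 kg/m³ × 10 m/s² × 22830 m = 6.255×10^8 Pa = 625.5 MPa
peridotite: 3210 kg/m³ × 10 m/s² × 33842 m = 1.086×10^9 Pa = 1086 MPa
Total = 18.31 + 625.5 + 1086 = 1730.2 MPa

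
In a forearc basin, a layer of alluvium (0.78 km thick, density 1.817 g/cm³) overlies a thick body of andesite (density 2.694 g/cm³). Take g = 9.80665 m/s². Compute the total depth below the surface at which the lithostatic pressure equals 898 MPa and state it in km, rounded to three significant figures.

34.2 km

Pressure at base of upper layers: 1817×9.80665×780 = 1.390×10^7 Pa = 13.90 MPa
Remaining pressure to be supplied by andesite: 8.980×10^8 − 1.390×10^7 = 8.841×10^8 Pa
Additional depth in andesite = 8.841×10^8 Pa / (2694 kg/m³ × 9.80665 m/s²) = 33464 m
Total depth = 780 m + 33464 m = 34244 m
= 34.244 km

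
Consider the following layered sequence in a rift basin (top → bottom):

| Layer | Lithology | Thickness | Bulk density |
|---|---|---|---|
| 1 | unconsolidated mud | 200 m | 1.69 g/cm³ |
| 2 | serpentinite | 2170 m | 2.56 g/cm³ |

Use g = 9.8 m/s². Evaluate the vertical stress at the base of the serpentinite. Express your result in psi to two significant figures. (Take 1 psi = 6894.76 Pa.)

8400 psi

unconsolidated mud: 1690 kg/m³ × 9.8 m/s² × 200 m = 3.312×10^6 Pa = 480.4 psi
serpentinite: 2560 kg/m³ × 9.8 m/s² × 2170 m = 5.444×10^7 Pa = 7896 psi
Total = 480.4 + 7896 = 8376.4 psi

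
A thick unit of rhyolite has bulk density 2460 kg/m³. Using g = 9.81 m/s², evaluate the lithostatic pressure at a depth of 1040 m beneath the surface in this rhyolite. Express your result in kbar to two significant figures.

0.25 kbar

rhyolite: 2460 kg/m³ × 9.81 m/s² × 1040 m = 2.510×10^7 Pa = 0.2510 kbar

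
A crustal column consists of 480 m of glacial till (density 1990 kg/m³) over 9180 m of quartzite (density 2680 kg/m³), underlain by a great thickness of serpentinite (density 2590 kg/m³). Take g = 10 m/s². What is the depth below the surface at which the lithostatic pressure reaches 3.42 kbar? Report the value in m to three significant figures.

13000 m

Pressure at base of upper layers: 1990×10×480 + 2680×10×9180 = 2.556×10^8 Pa = 2.556 kbar
Remaining pressure to be supplied by serpentinite: 3.420×10^8 − 2.556×10^8 = 8.642×10^7 Pa
Additional depth in serpentinite = 8.642×10^7 Pa / (2590 kg/m³ × 10 m/s²) = 3336.8 m
Total depth = 9660 m + 3336.8 m = 12997 m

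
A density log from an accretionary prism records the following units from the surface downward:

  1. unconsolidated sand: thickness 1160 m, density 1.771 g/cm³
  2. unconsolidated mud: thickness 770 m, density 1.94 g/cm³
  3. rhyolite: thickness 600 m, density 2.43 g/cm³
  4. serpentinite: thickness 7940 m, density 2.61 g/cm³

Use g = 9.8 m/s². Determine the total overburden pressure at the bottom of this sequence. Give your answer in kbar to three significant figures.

unconsolidated sand: 1771 kg/m³ × 9.8 m/s² × 1160 m = 2.013×10^7 Pa = 0.2013 kbar
unconsolidated mud: 1940 kg/m³ × 9.8 m/s² × 770 m = 1.464×10^7 Pa = 0.1464 kbar
rhyolite: 2430 kg/m³ × 9.8 m/s² × 600 m = 1.429×10^7 Pa = 0.1429 kbar
serpentinite: 2610 kg/m³ × 9.8 m/s² × 7940 m = 2.031×10^8 Pa = 2.031 kbar
Total = 0.2013 + 0.1464 + 0.1429 + 2.031 = 2.5215 kbar

2.52 kbar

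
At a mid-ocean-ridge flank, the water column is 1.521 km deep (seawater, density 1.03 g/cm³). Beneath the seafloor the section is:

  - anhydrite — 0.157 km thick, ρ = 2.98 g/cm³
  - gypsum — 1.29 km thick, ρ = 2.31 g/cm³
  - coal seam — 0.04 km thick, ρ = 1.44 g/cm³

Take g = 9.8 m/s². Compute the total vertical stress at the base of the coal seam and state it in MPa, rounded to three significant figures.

seawater: 1030 kg/m³ × 9.8 m/s² × 1521 m = 1.535×10^7 Pa = 15.35 MPa
anhydrite: 2980 kg/m³ × 9.8 m/s² × 157 m = 4.585×10^6 Pa = 4.585 MPa
gypsum: 2310 kg/m³ × 9.8 m/s² × 1290 m = 2.920×10^7 Pa = 29.20 MPa
coal seam: 1440 kg/m³ × 9.8 m/s² × 40 m = 5.645×10^5 Pa = 0.5645 MPa
Total = 15.35 + 4.585 + 29.20 + 0.5645 = 49.706 MPa

49.7 MPa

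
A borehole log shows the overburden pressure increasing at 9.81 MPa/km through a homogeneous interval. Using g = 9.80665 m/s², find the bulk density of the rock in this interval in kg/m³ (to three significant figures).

ρ = (dP/dz)/g = 9.81 MPa/km / 9.80665 m/s² = 9810.0 Pa/m / 9.80665 m/s² = 1000.3 kg/m³

1000 kg/m³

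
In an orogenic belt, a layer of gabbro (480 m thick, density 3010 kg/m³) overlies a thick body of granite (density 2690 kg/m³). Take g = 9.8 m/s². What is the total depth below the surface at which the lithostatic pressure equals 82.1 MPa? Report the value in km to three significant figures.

Pressure at base of upper layers: 3010×9.8×480 = 1.416×10^7 Pa = 14.16 MPa
Remaining pressure to be supplied by granite: 8.210×10^7 − 1.416×10^7 = 6.794×10^7 Pa
Additional depth in granite = 6.794×10^7 Pa / (2690 kg/m³ × 9.8 m/s²) = 2577.2 m
Total depth = 480 m + 2577.2 m = 3057.2 m
= 3.0572 km

3.06 km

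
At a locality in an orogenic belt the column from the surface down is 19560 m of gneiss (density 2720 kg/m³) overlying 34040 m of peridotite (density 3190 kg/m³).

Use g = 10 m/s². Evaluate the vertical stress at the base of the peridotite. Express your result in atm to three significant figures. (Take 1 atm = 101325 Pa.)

gneiss: 2720 kg/m³ × 10 m/s² × 19560 m = 5.320×10^8 Pa = 5251 atm
peridotite: 3190 kg/m³ × 10 m/s² × 34040 m = 1.086×10^9 Pa = 10717 atm
Total = 5251 + 10717 = 15968 atm

16000 atm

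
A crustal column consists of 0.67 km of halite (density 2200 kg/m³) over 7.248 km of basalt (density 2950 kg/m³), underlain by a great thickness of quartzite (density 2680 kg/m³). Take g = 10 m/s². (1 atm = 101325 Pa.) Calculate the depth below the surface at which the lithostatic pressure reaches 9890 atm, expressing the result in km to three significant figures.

Pressure at base of upper layers: 2200×10×670 + 2950×10×7248 = 2.286×10^8 Pa = 2256 atm
Remaining pressure to be supplied by quartzite: 1.002×10^9 − 2.286×10^8 = 7.735×10^8 Pa
Additional depth in quartzite = 7.735×10^8 Pa / (2680 kg/m³ × 10 m/s²) = 28864 m
Total depth = 7918 m + 28864 m = 36782 m
= 36.782 km

36.8 km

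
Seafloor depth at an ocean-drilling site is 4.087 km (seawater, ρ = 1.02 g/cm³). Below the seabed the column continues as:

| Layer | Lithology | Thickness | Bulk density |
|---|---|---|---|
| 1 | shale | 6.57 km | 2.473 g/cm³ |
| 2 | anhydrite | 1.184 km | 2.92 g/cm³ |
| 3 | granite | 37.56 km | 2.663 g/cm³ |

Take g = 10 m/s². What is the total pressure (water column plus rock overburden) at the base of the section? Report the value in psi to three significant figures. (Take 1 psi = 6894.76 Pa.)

180000 psi

seawater: 1020 kg/m³ × 10 m/s² × 4087 m = 4.169×10^7 Pa = 6046 psi
shale: 2473 kg/m³ × 10 m/s² × 6570 m = 1.625×10^8 Pa = 23565 psi
anhydrite: 2920 kg/m³ × 10 m/s² × 1184 m = 3.457×10^7 Pa = 5014 psi
granite: 2663 kg/m³ × 10 m/s² × 37560 m = 1.000×10^9 Pa = 1.451×10^5 psi
Total = 6046 + 23565 + 5014 + 1.451×10^5 = 1.7970×10^5 psi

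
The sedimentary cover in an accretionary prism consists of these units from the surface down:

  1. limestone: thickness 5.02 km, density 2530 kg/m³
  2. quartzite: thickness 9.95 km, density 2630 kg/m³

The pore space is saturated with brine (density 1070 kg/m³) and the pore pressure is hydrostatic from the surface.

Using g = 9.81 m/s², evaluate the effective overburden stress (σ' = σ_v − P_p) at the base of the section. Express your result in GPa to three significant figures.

Overburden (lithostatic) stress σ_v:
limestone: 2530 kg/m³ × 9.81 m/s² × 5020 m = 1.246×10^8 Pa = 124.6 MPa
quartzite: 2630 kg/m³ × 9.81 m/s² × 9950 m = 2.567×10^8 Pa = 256.7 MPa
Total = 124.6 + 256.7 = 381.31 MPa
Pore pressure P_p = 1070 kg/m³ × 9.81 m/s² × 14970 m = 1.571×10^8 Pa = 157.1 MPa
Effective stress σ' = σ_v − P_p = 381.3 − 157.1 = 224.17 MPa = 0.22417 GPa

0.224 GPa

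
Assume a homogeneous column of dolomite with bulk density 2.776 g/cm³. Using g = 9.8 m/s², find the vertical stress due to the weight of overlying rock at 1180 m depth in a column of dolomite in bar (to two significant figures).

dolomite: 2776 kg/m³ × 9.8 m/s² × 1180 m = 3.210×10^7 Pa = 321.0 bar

320 bar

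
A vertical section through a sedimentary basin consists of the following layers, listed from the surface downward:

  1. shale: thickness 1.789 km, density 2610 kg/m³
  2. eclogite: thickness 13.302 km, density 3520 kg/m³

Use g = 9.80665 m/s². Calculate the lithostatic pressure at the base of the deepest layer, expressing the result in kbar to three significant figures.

shale: 2610 kg/m³ × 9.80665 m/s² × 1789 m = 4.579×10^7 Pa = 0.4579 kbar
eclogite: 3520 kg/m³ × 9.80665 m/s² × 13302 m = 4.592×10^8 Pa = 4.592 kbar
Total = 0.4579 + 4.592 = 5.0497 kbar

5.05 kbar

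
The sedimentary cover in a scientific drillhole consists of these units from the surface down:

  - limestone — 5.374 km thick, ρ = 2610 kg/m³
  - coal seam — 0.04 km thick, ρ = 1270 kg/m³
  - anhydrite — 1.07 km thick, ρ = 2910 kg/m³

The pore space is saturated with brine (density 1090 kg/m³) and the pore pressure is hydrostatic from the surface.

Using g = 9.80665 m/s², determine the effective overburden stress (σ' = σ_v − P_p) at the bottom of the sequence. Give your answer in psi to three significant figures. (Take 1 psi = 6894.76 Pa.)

14400 psi

Overburden (lithostatic) stress σ_v:
limestone: 2610 kg/m³ × 9.80665 m/s² × 5374 m = 1.375×10^8 Pa = 137.5 MPa
coal seam: 1270 kg/m³ × 9.80665 m/s² × 40 m = 4.982×10^5 Pa = 0.4982 MPa
anhydrite: 2910 kg/m³ × 9.80665 m/s² × 1070 m = 3.053×10^7 Pa = 30.53 MPa
Total = 137.5 + 0.4982 + 30.53 = 168.58 MPa
Pore pressure P_p = 1090 kg/m³ × 9.80665 m/s² × 6484 m = 6.931×10^7 Pa = 69.31 MPa
Effective stress σ' = σ_v − P_p = 168.6 − 69.31 = 99.274 MPa = 14398 psi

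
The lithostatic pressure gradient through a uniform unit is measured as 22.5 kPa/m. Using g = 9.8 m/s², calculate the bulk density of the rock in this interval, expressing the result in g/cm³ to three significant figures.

2.30 g/cm³

ρ = (dP/dz)/g = 22.5 kPa/m / 9.8 m/s² = 22500 Pa/m / 9.8 m/s² = 2295.9 kg/m³
= 2.296 g/cm³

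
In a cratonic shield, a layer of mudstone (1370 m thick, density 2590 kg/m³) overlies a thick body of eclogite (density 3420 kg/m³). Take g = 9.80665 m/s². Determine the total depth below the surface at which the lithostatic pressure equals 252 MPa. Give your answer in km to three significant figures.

7.85 km

Pressure at base of upper layers: 2590×9.80665×1370 = 3.480×10^7 Pa = 34.80 MPa
Remaining pressure to be supplied by eclogite: 2.520×10^8 − 3.480×10^7 = 2.172×10^8 Pa
Additional depth in eclogite = 2.172×10^8 Pa / (3420 kg/m³ × 9.80665 m/s²) = 6476.2 m
Total depth = 1370 m + 6476.2 m = 7846.2 m
= 7.8462 km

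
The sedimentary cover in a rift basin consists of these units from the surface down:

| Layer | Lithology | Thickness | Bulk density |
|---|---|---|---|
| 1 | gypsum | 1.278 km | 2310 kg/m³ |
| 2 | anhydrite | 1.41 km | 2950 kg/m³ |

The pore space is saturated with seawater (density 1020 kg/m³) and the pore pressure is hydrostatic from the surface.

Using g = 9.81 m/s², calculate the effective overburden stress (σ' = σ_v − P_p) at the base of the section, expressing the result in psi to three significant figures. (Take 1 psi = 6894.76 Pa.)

Overburden (lithostatic) stress σ_v:
gypsum: 2310 kg/m³ × 9.81 m/s² × 1278 m = 2.896×10^7 Pa = 28.96 MPa
anhydrite: 2950 kg/m³ × 9.81 m/s² × 1410 m = 4.080×10^7 Pa = 40.80 MPa
Total = 28.96 + 40.80 = 69.766 MPa
Pore pressure P_p = 1020 kg/m³ × 9.81 m/s² × 2688 m = 2.690×10^7 Pa = 26.90 MPa
Effective stress σ' = σ_v − P_p = 69.77 − 26.90 = 42.869 MPa = 6217.6 psi

6220 psi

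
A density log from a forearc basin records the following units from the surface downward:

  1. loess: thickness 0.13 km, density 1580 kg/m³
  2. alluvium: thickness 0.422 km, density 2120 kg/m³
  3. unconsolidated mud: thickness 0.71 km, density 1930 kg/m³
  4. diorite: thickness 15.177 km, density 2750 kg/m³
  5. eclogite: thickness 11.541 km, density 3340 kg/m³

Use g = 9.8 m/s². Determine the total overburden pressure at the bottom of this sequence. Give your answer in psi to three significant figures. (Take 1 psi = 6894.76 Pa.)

loess: 1580 kg/m³ × 9.8 m/s² × 130 m = 2.013×10^6 Pa = 291.9 psi
alluvium: 2120 kg/m³ × 9.8 m/s² × 422 m = 8.767×10^6 Pa = 1272 psi
unconsolidated mud: 1930 kg/m³ × 9.8 m/s² × 710 m = 1.343×10^7 Pa = 1948 psi
diorite: 2750 kg/m³ × 9.8 m/s² × 15177 m = 4.090×10^8 Pa = 59323 psi
eclogite: 3340 kg/m³ × 9.8 m/s² × 11541 m = 3.778×10^8 Pa = 54789 psi
Total = 291.9 + 1272 + 1948 + 59323 + 54789 = 1.1762×10^5 psi

118000 psi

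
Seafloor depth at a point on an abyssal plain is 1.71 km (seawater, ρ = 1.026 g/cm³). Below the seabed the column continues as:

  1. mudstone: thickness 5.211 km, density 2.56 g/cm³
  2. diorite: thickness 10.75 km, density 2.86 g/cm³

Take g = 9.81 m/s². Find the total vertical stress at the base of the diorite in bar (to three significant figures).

4500 bar

seawater: 1026 kg/m³ × 9.81 m/s² × 1710 m = 1.721×10^7 Pa = 172.1 bar
mudstone: 2560 kg/m³ × 9.81 m/s² × 5211 m = 1.309×10^8 Pa = 1309 bar
diorite: 2860 kg/m³ × 9.81 m/s² × 10750 m = 3.016×10^8 Pa = 3016 bar
Total = 172.1 + 1309 + 3016 = 4496.9 bar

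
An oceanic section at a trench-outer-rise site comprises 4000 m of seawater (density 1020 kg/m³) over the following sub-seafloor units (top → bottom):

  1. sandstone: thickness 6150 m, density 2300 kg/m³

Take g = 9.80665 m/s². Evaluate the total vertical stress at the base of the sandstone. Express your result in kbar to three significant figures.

seawater: 1020 kg/m³ × 9.80665 m/s² × 4000 m = 4.001×10^7 Pa = 0.4001 kbar
sandstone: 2300 kg/m³ × 9.80665 m/s² × 6150 m = 1.387×10^8 Pa = 1.387 kbar
Total = 0.4001 + 1.387 = 1.7873 kbar

1.79 kbar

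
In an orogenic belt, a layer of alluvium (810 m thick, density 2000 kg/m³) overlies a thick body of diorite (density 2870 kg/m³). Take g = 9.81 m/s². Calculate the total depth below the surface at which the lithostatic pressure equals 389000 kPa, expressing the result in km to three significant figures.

14.1 km

Pressure at base of upper layers: 2000×9.81×810 = 1.589×10^7 Pa = 15892 kPa
Remaining pressure to be supplied by diorite: 3.890×10^8 − 1.589×10^7 = 3.731×10^8 Pa
Additional depth in diorite = 3.731×10^8 Pa / (2870 kg/m³ × 9.81 m/s²) = 13252 m
Total depth = 810 m + 13252 m = 14062 m
= 14.062 km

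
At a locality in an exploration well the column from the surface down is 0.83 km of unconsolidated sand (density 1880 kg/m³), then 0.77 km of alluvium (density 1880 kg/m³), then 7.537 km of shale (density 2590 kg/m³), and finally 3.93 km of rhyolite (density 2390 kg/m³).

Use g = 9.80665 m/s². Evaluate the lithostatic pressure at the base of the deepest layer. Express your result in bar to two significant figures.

3100 bar

unconsolidated sand: 1880 kg/m³ × 9.80665 m/s² × 830 m = 1.530×10^7 Pa = 153.0 bar
alluvium: 1880 kg/m³ × 9.80665 m/s² × 770 m = 1.420×10^7 Pa = 142.0 bar
shale: 2590 kg/m³ × 9.80665 m/s² × 7537 m = 1.914×10^8 Pa = 1914 bar
rhyolite: 2390 kg/m³ × 9.80665 m/s² × 3930 m = 9.211×10^7 Pa = 921.1 bar
Total = 153.0 + 142.0 + 1914 + 921.1 = 3130.4 bar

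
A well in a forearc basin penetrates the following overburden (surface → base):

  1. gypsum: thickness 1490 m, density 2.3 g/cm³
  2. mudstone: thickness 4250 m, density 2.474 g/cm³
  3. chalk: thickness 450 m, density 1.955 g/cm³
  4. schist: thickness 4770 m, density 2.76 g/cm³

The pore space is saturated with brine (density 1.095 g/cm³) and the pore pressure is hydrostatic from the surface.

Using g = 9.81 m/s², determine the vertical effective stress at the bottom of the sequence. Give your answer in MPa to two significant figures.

Overburden (lithostatic) stress σ_v:
gypsum: 2300 kg/m³ × 9.81 m/s² × 1490 m = 3.362×10^7 Pa = 33.62 MPa
mudstone: 2474 kg/m³ × 9.81 m/s² × 4250 m = 1.031×10^8 Pa = 103.1 MPa
chalk: 1955 kg/m³ × 9.81 m/s² × 450 m = 8.630×10^6 Pa = 8.630 MPa
schist: 2760 kg/m³ × 9.81 m/s² × 4770 m = 1.292×10^8 Pa = 129.2 MPa
Total = 33.62 + 103.1 + 8.630 + 129.2 = 274.55 MPa
Pore pressure P_p = 1095 kg/m³ × 9.81 m/s² × 10960 m = 1.177×10^8 Pa = 117.7 MPa
Effective stress σ' = σ_v − P_p = 274.5 − 117.7 = 156.82 MPa

160 MPa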